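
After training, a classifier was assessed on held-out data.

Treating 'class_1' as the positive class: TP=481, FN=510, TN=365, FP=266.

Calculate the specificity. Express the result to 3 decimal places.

Specificity = TN/(TN+FP) = 365/(365+266) = 0.578

0.578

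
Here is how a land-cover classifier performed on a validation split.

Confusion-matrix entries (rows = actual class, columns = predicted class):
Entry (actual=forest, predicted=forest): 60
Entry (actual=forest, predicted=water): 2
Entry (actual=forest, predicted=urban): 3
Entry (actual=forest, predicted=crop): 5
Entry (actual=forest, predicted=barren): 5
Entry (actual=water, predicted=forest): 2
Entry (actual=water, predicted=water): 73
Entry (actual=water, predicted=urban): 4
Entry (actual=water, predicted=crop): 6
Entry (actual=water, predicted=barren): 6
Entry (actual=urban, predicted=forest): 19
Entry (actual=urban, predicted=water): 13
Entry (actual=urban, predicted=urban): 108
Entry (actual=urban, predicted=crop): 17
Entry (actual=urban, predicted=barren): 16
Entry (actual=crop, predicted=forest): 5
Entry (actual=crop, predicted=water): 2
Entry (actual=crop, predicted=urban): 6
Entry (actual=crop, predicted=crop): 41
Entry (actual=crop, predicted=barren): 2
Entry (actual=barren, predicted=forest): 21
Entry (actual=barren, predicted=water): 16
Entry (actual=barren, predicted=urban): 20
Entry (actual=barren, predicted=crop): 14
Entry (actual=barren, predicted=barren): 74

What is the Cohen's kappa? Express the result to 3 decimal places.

Observed agreement pₒ = trace/N = 356/540 = 0.6593
Expected agreement pₑ = Σ (rowᵢ·colᵢ)/N² = (75·107 + 91·106 + 173·141 + 56·83 + 145·103)/540² = 0.2114
κ = (pₒ − pₑ)/(1 − pₑ) = (0.6593 − 0.2114)/(1 − 0.2114) = 0.568

0.568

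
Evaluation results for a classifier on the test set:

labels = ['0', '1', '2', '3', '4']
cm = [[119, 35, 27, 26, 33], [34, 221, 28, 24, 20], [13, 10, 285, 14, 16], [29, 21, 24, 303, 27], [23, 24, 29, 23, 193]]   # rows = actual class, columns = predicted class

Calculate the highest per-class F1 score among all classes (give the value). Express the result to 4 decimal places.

0.7798

Per-class F1 score (2·TP/(2·TP+FP+FN)):
  0: TP=119, FP=34+13+29+23=99, FN=35+27+26+33=121 → 238/458 = 0.51965
  1: TP=221, FP=35+10+21+24=90, FN=34+28+24+20=106 → 442/638 = 0.69279
  2: TP=285, FP=27+28+24+29=108, FN=13+10+14+16=53 → 570/731 = 0.77975
  3: TP=303, FP=26+24+14+23=87, FN=29+21+24+27=101 → 606/794 = 0.76322
  4: TP=193, FP=33+20+16+27=96, FN=23+24+29+23=99 → 386/581 = 0.66437
Highest is class '2' with F1 score = 0.7798.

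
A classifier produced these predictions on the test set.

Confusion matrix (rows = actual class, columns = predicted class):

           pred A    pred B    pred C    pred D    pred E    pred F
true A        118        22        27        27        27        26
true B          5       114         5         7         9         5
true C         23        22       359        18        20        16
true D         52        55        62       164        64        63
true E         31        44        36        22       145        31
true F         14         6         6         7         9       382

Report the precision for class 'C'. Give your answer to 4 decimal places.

Treat 'C' as positive and all other classes as negative.
precision = TP/(TP+FP).
C: TP=359, FP=27+5+62+36+6=136 → 359/495 = 0.72525

0.7253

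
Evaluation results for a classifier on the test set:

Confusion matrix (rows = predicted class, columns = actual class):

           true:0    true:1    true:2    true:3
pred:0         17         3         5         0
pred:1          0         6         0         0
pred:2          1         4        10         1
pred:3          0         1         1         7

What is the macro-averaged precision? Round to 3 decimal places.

Per-class precision (TP/(TP+FP)):
  0: TP=17, FP=3+5+0=8 → 17/25 = 0.6800
  1: TP=6, FP=0+0+0=0 → 6/6 = 1.0000
  2: TP=10, FP=1+4+1=6 → 10/16 = 0.6250
  3: TP=7, FP=0+1+1=2 → 7/9 = 0.7778
Macro-precision = mean = (0.6800 + 1.0000 + 0.6250 + 0.7778) / 4 = 0.771

0.771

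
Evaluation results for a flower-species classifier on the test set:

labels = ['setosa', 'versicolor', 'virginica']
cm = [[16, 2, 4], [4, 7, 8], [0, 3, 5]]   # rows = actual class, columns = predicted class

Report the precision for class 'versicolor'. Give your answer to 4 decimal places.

0.5833

One-vs-rest for 'versicolor': TP = diagonal; FP = other classes predicted 'versicolor'; FN = 'versicolor' predicted as other.
precision = TP/(TP+FP).
versicolor: TP=7, FP=2+3=5 → 7/12 = 0.58333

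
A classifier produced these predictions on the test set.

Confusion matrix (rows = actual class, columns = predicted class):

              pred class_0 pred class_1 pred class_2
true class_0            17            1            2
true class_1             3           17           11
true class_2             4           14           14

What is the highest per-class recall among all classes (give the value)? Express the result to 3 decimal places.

Per-class recall (TP/(TP+FN)):
  class_0: TP=17, FN=1+2=3 → 17/20 = 0.8500
  class_1: TP=17, FN=3+11=14 → 17/31 = 0.5484
  class_2: TP=14, FN=4+14=18 → 14/32 = 0.4375
Highest is class 'class_0' with recall = 0.850.

0.850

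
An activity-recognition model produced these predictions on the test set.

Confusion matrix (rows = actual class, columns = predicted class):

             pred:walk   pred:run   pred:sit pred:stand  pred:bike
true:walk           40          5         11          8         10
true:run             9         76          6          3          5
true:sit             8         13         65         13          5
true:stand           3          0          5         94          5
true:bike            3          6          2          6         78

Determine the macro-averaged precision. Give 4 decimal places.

0.7281

Per-class precision (TP/(TP+FP)):
  walk: TP=40, FP=9+8+3+3=23 → 40/63 = 0.63492
  run: TP=76, FP=5+13+0+6=24 → 76/100 = 0.76000
  sit: TP=65, FP=11+6+5+2=24 → 65/89 = 0.73034
  stand: TP=94, FP=8+3+13+6=30 → 94/124 = 0.75806
  bike: TP=78, FP=10+5+5+5=25 → 78/103 = 0.75728
Macro-precision = mean = (0.63492 + 0.76000 + 0.73034 + 0.75806 + 0.75728) / 5 = 0.7281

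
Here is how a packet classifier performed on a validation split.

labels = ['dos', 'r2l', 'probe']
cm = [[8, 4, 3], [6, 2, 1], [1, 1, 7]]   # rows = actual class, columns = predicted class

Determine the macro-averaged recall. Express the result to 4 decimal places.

0.5111

Per-class recall (TP/(TP+FN)):
  dos: TP=8, FN=4+3=7 → 8/15 = 0.53333
  r2l: TP=2, FN=6+1=7 → 2/9 = 0.22222
  probe: TP=7, FN=1+1=2 → 7/9 = 0.77778
Macro-recall = mean = (0.53333 + 0.22222 + 0.77778) / 3 = 0.5111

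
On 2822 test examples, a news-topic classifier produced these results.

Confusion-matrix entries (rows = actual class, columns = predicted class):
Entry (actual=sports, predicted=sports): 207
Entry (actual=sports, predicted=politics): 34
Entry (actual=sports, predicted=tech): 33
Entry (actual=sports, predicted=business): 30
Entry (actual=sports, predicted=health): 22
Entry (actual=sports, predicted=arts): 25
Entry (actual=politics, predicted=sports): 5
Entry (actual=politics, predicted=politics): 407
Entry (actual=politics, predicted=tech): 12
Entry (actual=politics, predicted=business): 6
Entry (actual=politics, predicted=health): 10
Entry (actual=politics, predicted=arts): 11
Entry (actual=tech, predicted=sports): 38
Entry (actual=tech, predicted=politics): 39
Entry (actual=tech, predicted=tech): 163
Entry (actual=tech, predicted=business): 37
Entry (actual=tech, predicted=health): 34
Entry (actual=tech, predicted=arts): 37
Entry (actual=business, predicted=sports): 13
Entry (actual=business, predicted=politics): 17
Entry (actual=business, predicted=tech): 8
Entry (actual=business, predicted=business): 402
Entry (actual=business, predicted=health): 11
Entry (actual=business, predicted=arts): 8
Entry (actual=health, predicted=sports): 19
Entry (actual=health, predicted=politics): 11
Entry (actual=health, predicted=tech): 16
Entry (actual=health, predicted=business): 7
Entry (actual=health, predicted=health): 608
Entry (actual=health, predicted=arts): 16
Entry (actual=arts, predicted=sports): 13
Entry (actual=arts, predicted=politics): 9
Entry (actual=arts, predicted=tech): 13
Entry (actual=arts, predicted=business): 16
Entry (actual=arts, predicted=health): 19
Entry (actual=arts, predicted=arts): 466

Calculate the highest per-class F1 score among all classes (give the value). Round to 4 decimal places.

0.8805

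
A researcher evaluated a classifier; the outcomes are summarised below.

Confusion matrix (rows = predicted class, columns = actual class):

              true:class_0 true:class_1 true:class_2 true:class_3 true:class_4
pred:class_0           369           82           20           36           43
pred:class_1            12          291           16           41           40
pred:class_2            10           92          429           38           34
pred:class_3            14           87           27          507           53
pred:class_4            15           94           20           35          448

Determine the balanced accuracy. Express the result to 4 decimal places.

Balanced accuracy = mean of per-class recall.
  class_0: recall = 369/420 = 0.87857
  class_1: recall = 291/646 = 0.45046
  class_2: recall = 429/512 = 0.83789
  class_3: recall = 507/657 = 0.77169
  class_4: recall = 448/618 = 0.72492
Mean = (0.87857 + 0.45046 + 0.83789 + 0.77169 + 0.72492) / 5 = 0.7327

0.7327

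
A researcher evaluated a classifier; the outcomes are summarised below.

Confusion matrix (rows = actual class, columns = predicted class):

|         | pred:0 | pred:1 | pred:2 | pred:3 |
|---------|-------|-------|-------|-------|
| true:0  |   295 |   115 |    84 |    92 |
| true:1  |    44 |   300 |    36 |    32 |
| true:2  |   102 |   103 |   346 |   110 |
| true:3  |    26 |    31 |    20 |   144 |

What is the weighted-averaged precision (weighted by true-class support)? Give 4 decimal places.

Per-class precision (TP/(TP+FP)):
  0: TP=295, FP=44+102+26=172 → 295/467 = 0.63169
  1: TP=300, FP=115+103+31=249 → 300/549 = 0.54645
  2: TP=346, FP=84+36+20=140 → 346/486 = 0.71193
  3: TP=144, FP=92+32+110=234 → 144/378 = 0.38095
Weighted-precision = Σ (supportᵢ/N)·precisionᵢ with N=1880: (586/1880)·0.63169 + (412/1880)·0.54645 + (661/1880)·0.71193 + (221/1880)·0.38095 = 0.6117

0.6117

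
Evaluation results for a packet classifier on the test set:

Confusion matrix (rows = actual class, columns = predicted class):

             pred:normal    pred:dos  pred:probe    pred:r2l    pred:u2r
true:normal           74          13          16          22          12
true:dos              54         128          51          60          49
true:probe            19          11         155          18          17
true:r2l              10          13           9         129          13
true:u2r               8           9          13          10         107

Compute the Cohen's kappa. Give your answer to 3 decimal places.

0.478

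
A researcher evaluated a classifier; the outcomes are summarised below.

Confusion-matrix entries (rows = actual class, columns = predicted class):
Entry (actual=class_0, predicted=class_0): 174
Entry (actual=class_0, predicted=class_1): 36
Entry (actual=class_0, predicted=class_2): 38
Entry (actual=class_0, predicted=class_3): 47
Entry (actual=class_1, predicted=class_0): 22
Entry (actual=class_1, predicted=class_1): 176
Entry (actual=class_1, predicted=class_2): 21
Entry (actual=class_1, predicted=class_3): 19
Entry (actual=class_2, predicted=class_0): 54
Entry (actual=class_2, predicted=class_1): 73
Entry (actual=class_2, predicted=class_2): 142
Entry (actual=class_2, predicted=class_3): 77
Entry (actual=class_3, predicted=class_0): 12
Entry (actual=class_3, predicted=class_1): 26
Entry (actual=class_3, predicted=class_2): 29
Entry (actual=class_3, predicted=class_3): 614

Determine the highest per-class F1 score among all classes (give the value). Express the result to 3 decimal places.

0.854

Per-class F1 score (2·TP/(2·TP+FP+FN)):
  class_0: TP=174, FP=22+54+12=88, FN=36+38+47=121 → 348/557 = 0.6248
  class_1: TP=176, FP=36+73+26=135, FN=22+21+19=62 → 352/549 = 0.6412
  class_2: TP=142, FP=38+21+29=88, FN=54+73+77=204 → 284/576 = 0.4931
  class_3: TP=614, FP=47+19+77=143, FN=12+26+29=67 → 1228/1438 = 0.8540
Highest is class 'class_3' with F1 score = 0.854.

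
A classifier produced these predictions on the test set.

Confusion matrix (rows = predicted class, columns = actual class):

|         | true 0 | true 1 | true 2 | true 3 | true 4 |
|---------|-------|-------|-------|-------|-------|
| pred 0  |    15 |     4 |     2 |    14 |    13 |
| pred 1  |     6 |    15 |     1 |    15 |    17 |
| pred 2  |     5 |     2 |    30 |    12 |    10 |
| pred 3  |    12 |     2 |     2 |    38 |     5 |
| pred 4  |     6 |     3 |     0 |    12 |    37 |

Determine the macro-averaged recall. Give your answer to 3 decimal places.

0.529

Per-class recall (TP/(TP+FN)):
  0: TP=15, FN=6+5+12+6=29 → 15/44 = 0.3409
  1: TP=15, FN=4+2+2+3=11 → 15/26 = 0.5769
  2: TP=30, FN=2+1+2+0=5 → 30/35 = 0.8571
  3: TP=38, FN=14+15+12+12=53 → 38/91 = 0.4176
  4: TP=37, FN=13+17+10+5=45 → 37/82 = 0.4512
Macro-recall = mean = (0.3409 + 0.5769 + 0.8571 + 0.4176 + 0.4512) / 5 = 0.529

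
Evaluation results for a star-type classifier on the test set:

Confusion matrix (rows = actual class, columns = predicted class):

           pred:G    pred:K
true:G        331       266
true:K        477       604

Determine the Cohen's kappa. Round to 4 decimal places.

0.1049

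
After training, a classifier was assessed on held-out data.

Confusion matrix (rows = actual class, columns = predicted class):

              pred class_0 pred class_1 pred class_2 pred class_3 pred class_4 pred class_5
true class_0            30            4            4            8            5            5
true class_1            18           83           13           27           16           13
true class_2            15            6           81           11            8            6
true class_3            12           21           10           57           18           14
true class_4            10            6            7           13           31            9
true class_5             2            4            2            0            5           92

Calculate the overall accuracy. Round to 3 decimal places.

0.562

Accuracy = trace / total = (30+83+81+57+31+92=374) / 666 = 374/666 = 0.562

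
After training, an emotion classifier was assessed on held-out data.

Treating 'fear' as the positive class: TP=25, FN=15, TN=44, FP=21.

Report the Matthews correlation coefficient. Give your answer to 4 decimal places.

MCC = (TP·TN − FP·FN) / √((TP+FP)(TP+FN)(TN+FP)(TN+FN))
Numerator = 25·44 − 21·15 = 785
Denominator = √(46·40·65·59) = √7056400 = 2656.3885
MCC = 785 / 2656.3885 = 0.2955

0.2955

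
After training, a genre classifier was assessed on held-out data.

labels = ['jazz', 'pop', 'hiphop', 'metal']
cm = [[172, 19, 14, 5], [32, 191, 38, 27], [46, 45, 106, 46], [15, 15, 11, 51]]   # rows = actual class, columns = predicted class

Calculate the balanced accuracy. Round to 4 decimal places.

0.6182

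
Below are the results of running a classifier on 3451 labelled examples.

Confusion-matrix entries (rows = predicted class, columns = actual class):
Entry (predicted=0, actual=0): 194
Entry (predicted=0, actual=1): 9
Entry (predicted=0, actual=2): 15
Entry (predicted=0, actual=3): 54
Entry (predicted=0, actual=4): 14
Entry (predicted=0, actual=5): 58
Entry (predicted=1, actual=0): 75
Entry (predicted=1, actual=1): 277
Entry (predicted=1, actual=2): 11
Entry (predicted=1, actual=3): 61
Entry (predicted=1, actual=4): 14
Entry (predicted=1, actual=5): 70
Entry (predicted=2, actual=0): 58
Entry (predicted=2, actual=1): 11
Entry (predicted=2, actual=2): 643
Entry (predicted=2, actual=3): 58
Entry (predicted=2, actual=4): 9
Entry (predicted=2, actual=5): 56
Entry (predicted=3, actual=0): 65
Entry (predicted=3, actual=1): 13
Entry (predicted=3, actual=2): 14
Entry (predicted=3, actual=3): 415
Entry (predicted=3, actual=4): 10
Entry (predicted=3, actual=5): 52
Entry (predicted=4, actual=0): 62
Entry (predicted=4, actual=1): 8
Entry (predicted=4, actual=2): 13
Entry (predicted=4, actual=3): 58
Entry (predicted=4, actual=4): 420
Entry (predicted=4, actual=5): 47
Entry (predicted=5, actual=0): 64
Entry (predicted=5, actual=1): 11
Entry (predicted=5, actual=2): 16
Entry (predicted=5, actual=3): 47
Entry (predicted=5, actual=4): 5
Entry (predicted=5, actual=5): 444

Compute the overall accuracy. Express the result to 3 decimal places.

Accuracy = trace / total = (194+277+643+415+420+444=2393) / 3451 = 2393/3451 = 0.693

0.693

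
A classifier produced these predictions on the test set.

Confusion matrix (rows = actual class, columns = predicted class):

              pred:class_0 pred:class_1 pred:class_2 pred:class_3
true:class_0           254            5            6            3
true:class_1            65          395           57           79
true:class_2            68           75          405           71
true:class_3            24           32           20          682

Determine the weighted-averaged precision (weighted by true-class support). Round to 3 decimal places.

Per-class precision (TP/(TP+FP)):
  class_0: TP=254, FP=65+68+24=157 → 254/411 = 0.6180
  class_1: TP=395, FP=5+75+32=112 → 395/507 = 0.7791
  class_2: TP=405, FP=6+57+20=83 → 405/488 = 0.8299
  class_3: TP=682, FP=3+79+71=153 → 682/835 = 0.8168
Weighted-precision = Σ (supportᵢ/N)·precisionᵢ with N=2241: (268/2241)·0.6180 + (596/2241)·0.7791 + (619/2241)·0.8299 + (758/2241)·0.8168 = 0.787

0.787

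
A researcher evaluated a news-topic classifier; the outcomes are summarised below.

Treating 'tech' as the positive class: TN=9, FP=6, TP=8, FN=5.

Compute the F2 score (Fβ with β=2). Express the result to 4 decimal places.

0.6061

Fβ = (1+β²)·TP / ((1+β²)·TP + β²·FN + FP), with β²=4
= 5·8 / (5·8 + 4·5 + 6) = 0.6061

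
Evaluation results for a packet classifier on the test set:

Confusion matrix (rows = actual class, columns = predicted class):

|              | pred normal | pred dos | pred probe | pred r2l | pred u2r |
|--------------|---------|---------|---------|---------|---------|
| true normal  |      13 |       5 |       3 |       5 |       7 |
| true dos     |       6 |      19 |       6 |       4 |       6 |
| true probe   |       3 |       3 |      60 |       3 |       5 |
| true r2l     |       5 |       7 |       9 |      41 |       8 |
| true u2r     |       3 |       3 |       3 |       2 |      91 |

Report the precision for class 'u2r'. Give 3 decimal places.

0.778

Take TP from the diagonal, FP from the rest of the 'u2r' prediction marginal, FN from the rest of the 'u2r' actual marginal.
precision = TP/(TP+FP).
u2r: TP=91, FP=7+6+5+8=26 → 91/117 = 0.7778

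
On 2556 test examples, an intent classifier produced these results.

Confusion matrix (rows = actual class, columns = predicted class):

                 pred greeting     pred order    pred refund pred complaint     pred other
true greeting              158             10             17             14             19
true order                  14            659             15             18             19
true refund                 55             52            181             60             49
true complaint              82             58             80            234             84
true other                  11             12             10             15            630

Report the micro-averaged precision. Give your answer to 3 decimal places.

Micro-averaging pools counts across classes: ΣTP=1862, ΣFP=694, ΣFN=694.
Micro-precision = TP/(TP+FP) on pooled counts = 0.728 (equals overall accuracy in single-label multiclass).

0.728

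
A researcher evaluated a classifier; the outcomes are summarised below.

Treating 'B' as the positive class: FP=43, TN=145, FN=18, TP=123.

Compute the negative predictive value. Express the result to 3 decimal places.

NPV = TN/(TN+FN) = 145/(145+18) = 0.890

0.890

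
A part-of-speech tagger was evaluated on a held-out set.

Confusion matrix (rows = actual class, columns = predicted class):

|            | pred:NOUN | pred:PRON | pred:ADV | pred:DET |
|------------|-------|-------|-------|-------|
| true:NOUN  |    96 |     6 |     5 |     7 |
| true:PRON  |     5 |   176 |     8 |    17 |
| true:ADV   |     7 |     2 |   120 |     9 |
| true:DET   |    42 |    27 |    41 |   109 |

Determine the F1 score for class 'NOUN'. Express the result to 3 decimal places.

One-vs-rest for 'NOUN': TP = diagonal; FP = other classes predicted 'NOUN'; FN = 'NOUN' predicted as other.
F1 score = 2·TP/(2·TP+FP+FN).
NOUN: TP=96, FP=5+7+42=54, FN=6+5+7=18 → 192/264 = 0.7273

0.727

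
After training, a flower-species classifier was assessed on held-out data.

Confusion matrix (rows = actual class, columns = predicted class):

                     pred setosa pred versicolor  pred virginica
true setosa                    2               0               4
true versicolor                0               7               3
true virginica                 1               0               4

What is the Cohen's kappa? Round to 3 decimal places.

Observed agreement pₒ = trace/N = 13/21 = 0.6190
Expected agreement pₑ = Σ (rowᵢ·colᵢ)/N² = (6·3 + 10·7 + 5·11)/21² = 0.3243
κ = (pₒ − pₑ)/(1 − pₑ) = (0.6190 − 0.3243)/(1 − 0.3243) = 0.436

0.436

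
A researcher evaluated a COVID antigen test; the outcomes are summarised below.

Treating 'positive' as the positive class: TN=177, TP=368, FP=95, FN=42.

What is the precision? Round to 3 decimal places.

0.795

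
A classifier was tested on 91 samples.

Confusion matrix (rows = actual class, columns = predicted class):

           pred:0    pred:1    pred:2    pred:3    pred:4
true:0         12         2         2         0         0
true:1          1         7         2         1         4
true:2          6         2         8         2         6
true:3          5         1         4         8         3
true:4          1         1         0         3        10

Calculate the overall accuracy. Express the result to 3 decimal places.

0.495

Accuracy = trace / total = (12+7+8+8+10=45) / 91 = 45/91 = 0.495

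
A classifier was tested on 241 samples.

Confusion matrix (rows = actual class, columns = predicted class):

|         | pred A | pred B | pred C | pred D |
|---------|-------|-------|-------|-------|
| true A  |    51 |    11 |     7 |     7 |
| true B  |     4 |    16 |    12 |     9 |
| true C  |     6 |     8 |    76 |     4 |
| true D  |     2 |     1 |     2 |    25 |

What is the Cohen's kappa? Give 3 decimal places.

0.575

Observed agreement pₒ = trace/N = 168/241 = 0.6971
Expected agreement pₑ = Σ (rowᵢ·colᵢ)/N² = (76·63 + 41·36 + 94·97 + 30·45)/241² = 0.2881
κ = (pₒ − pₑ)/(1 − pₑ) = (0.6971 − 0.2881)/(1 − 0.2881) = 0.575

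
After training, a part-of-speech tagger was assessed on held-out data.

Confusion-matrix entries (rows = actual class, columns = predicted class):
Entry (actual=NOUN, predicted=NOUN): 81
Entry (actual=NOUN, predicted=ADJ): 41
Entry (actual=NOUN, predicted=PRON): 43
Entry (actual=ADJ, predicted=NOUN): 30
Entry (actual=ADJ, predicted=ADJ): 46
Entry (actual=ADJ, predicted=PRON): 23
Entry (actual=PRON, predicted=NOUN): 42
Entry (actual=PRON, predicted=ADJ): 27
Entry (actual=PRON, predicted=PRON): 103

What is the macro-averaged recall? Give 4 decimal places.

Per-class recall (TP/(TP+FN)):
  NOUN: TP=81, FN=41+43=84 → 81/165 = 0.49091
  ADJ: TP=46, FN=30+23=53 → 46/99 = 0.46465
  PRON: TP=103, FN=42+27=69 → 103/172 = 0.59884
Macro-recall = mean = (0.49091 + 0.46465 + 0.59884) / 3 = 0.5181

0.5181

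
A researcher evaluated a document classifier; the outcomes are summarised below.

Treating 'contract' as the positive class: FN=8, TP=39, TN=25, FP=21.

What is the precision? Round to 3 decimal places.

0.650

Precision = TP/(TP+FP) = 39/(39+21) = 39/60 = 0.650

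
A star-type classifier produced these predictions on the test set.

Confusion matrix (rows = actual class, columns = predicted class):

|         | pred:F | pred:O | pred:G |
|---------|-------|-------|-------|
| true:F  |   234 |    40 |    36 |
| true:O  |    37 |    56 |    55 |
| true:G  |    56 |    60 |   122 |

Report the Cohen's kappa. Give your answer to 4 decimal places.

Observed agreement pₒ = trace/N = 412/696 = 0.59195
Expected agreement pₑ = Σ (rowᵢ·colᵢ)/N² = (310·327 + 148·156 + 238·213)/696² = 0.36157
κ = (pₒ − pₑ)/(1 − pₑ) = (0.59195 − 0.36157)/(1 − 0.36157) = 0.3609

0.3609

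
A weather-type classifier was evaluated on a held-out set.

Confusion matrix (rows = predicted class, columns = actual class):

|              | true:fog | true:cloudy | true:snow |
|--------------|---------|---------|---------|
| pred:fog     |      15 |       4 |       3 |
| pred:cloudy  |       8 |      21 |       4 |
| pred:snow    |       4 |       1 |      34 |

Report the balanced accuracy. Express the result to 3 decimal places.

0.731

Balanced accuracy = mean of per-class recall.
  fog: recall = 15/27 = 0.5556
  cloudy: recall = 21/26 = 0.8077
  snow: recall = 34/41 = 0.8293
Mean = (0.5556 + 0.8077 + 0.8293) / 3 = 0.731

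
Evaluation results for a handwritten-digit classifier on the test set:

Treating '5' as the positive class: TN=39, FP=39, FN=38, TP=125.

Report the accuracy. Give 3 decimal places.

0.680

Accuracy = (TP+TN)/N = (125+39)/241 = 0.680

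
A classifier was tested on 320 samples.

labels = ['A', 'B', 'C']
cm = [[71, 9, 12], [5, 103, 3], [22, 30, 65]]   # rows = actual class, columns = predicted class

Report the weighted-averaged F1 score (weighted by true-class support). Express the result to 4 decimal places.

0.7386

Per-class F1 score (2·TP/(2·TP+FP+FN)):
  A: TP=71, FP=5+22=27, FN=9+12=21 → 142/190 = 0.74737
  B: TP=103, FP=9+30=39, FN=5+3=8 → 206/253 = 0.81423
  C: TP=65, FP=12+3=15, FN=22+30=52 → 130/197 = 0.65990
Weighted-F1 score = Σ (supportᵢ/N)·F1 scoreᵢ with N=320: (92/320)·0.74737 + (111/320)·0.81423 + (117/320)·0.65990 = 0.7386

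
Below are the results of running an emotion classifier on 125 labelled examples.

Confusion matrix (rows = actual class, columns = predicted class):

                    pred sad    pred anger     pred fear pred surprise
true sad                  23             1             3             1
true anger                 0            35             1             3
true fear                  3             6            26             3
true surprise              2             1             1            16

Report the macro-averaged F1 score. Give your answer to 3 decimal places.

0.793

Per-class F1 score (2·TP/(2·TP+FP+FN)):
  sad: TP=23, FP=0+3+2=5, FN=1+3+1=5 → 46/56 = 0.8214
  anger: TP=35, FP=1+6+1=8, FN=0+1+3=4 → 70/82 = 0.8537
  fear: TP=26, FP=3+1+1=5, FN=3+6+3=12 → 52/69 = 0.7536
  surprise: TP=16, FP=1+3+3=7, FN=2+1+1=4 → 32/43 = 0.7442
Macro-F1 score = mean = (0.8214 + 0.8537 + 0.7536 + 0.7442) / 4 = 0.793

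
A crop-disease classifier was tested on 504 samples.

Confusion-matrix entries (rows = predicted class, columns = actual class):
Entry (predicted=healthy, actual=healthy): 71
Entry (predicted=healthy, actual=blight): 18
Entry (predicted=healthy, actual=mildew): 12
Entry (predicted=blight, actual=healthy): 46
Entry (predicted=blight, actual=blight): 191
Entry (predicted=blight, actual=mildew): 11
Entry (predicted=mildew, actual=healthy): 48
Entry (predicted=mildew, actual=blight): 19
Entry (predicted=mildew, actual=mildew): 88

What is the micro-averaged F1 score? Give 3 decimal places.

0.694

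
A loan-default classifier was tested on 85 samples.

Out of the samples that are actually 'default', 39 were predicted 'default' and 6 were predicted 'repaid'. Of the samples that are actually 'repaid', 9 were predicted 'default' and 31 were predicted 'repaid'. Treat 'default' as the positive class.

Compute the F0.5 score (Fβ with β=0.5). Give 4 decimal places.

Fβ = (1+β²)·TP / ((1+β²)·TP + β²·FN + FP), with β²=1/4
= 1.25·39 / (1.25·39 + 0.25·6 + 9) = 0.8228

0.8228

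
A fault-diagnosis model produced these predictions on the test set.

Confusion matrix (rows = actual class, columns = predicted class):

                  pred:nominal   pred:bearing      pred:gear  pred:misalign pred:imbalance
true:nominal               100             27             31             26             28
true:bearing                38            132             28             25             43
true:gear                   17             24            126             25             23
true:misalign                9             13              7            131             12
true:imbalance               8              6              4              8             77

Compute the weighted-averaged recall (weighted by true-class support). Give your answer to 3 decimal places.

0.585

Per-class recall (TP/(TP+FN)):
  nominal: TP=100, FN=27+31+26+28=112 → 100/212 = 0.4717
  bearing: TP=132, FN=38+28+25+43=134 → 132/266 = 0.4962
  gear: TP=126, FN=17+24+25+23=89 → 126/215 = 0.5860
  misalign: TP=131, FN=9+13+7+12=41 → 131/172 = 0.7616
  imbalance: TP=77, FN=8+6+4+8=26 → 77/103 = 0.7476
Weighted-recall = Σ (supportᵢ/N)·recallᵢ with N=968: (212/968)·0.4717 + (266/968)·0.4962 + (215/968)·0.5860 + (172/968)·0.7616 + (103/968)·0.7476 = 0.585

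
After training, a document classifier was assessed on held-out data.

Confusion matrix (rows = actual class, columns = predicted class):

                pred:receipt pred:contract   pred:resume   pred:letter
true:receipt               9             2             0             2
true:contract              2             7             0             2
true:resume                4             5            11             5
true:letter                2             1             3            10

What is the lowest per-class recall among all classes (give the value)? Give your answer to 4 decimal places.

0.4400

Per-class recall (TP/(TP+FN)):
  receipt: TP=9, FN=2+0+2=4 → 9/13 = 0.69231
  contract: TP=7, FN=2+0+2=4 → 7/11 = 0.63636
  resume: TP=11, FN=4+5+5=14 → 11/25 = 0.44000
  letter: TP=10, FN=2+1+3=6 → 10/16 = 0.62500
Lowest is class 'resume' with recall = 0.4400.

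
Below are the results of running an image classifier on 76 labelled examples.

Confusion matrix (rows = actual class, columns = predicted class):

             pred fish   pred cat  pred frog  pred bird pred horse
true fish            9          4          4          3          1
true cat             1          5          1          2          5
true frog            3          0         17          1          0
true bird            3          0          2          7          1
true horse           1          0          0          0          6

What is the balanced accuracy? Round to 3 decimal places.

Balanced accuracy = mean of per-class recall.
  fish: recall = 9/21 = 0.4286
  cat: recall = 5/14 = 0.3571
  frog: recall = 17/21 = 0.8095
  bird: recall = 7/13 = 0.5385
  horse: recall = 6/7 = 0.8571
Mean = (0.4286 + 0.3571 + 0.8095 + 0.5385 + 0.8571) / 5 = 0.598

0.598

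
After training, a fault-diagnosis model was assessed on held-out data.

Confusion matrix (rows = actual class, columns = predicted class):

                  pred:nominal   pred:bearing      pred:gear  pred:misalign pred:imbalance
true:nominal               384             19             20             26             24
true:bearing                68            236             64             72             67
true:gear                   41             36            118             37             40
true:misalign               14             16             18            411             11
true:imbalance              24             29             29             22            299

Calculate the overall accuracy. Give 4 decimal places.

0.6814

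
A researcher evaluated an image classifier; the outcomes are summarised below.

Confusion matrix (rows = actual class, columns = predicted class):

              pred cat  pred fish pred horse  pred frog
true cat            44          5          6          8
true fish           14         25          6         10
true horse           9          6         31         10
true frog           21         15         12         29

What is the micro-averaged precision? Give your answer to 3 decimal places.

0.514

Micro-averaging pools counts across classes: ΣTP=129, ΣFP=122, ΣFN=122.
Micro-precision = TP/(TP+FP) on pooled counts = 0.514 (equals overall accuracy in single-label multiclass).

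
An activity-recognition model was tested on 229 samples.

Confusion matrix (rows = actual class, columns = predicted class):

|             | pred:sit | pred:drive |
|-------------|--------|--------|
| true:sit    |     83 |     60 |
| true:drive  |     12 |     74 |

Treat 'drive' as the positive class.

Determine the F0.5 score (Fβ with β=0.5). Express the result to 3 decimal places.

0.595

Fβ = (1+β²)·TP / ((1+β²)·TP + β²·FN + FP), with β²=1/4
= 1.25·74 / (1.25·74 + 0.25·12 + 60) = 0.595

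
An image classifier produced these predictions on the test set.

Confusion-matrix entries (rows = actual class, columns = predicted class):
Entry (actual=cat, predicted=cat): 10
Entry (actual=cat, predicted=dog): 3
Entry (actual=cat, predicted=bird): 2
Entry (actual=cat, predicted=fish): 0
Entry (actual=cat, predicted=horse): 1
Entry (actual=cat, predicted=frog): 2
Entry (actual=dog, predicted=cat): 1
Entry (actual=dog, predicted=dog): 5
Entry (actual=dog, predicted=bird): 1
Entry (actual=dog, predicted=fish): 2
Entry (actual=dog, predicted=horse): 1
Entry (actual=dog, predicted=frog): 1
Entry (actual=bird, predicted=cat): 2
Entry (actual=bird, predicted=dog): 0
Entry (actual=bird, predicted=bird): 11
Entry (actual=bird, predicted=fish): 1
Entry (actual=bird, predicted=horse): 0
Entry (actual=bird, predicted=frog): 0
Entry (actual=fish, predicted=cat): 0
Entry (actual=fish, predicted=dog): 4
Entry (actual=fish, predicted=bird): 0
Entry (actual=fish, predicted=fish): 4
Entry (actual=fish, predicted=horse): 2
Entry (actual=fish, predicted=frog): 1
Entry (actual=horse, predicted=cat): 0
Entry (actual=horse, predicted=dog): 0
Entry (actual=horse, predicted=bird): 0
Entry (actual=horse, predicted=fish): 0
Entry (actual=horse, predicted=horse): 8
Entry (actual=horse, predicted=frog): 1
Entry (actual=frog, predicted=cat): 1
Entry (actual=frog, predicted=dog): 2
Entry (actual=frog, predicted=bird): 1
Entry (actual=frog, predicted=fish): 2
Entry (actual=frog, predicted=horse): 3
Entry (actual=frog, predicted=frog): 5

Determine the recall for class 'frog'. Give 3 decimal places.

Treat 'frog' as positive and all other classes as negative.
recall = TP/(TP+FN).
frog: TP=5, FN=1+2+1+2+3=9 → 5/14 = 0.3571

0.357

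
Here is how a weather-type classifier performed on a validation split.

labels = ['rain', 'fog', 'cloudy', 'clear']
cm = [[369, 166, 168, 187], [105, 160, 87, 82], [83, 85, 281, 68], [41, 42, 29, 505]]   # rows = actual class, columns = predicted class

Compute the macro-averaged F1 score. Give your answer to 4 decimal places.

0.5171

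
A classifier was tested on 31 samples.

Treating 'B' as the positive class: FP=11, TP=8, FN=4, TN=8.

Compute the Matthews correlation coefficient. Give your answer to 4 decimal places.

MCC = (TP·TN − FP·FN) / √((TP+FP)(TP+FN)(TN+FP)(TN+FN))
Numerator = 8·8 − 11·4 = 20
Denominator = √(19·12·19·12) = √51984 = 228.0000
MCC = 20 / 228.0000 = 0.0877

0.0877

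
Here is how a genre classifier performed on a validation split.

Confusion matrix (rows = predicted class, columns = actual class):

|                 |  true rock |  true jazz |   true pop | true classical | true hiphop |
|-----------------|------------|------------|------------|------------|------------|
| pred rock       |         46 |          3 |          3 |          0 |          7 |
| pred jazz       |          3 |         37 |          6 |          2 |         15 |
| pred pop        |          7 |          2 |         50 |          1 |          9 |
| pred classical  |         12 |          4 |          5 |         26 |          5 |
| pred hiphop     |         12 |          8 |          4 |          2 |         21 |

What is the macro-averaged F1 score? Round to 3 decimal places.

0.611

Per-class F1 score (2·TP/(2·TP+FP+FN)):
  rock: TP=46, FP=3+3+0+7=13, FN=3+7+12+12=34 → 92/139 = 0.6619
  jazz: TP=37, FP=3+6+2+15=26, FN=3+2+4+8=17 → 74/117 = 0.6325
  pop: TP=50, FP=7+2+1+9=19, FN=3+6+5+4=18 → 100/137 = 0.7299
  classical: TP=26, FP=12+4+5+5=26, FN=0+2+1+2=5 → 52/83 = 0.6265
  hiphop: TP=21, FP=12+8+4+2=26, FN=7+15+9+5=36 → 42/104 = 0.4038
Macro-F1 score = mean = (0.6619 + 0.6325 + 0.7299 + 0.6265 + 0.4038) / 5 = 0.611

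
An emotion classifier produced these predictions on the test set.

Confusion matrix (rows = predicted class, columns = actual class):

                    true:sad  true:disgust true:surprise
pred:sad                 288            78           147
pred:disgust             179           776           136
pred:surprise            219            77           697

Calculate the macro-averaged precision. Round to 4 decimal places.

Per-class precision (TP/(TP+FP)):
  sad: TP=288, FP=78+147=225 → 288/513 = 0.56140
  disgust: TP=776, FP=179+136=315 → 776/1091 = 0.71127
  surprise: TP=697, FP=219+77=296 → 697/993 = 0.70191
Macro-precision = mean = (0.56140 + 0.71127 + 0.70191) / 3 = 0.6582

0.6582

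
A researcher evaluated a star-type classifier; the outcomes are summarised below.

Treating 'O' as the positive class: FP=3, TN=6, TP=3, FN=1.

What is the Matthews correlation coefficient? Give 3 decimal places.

MCC = (TP·TN − FP·FN) / √((TP+FP)(TP+FN)(TN+FP)(TN+FN))
Numerator = 3·6 − 3·1 = 15
Denominator = √(6·4·9·7) = √1512 = 38.8844
MCC = 15 / 38.8844 = 0.386

0.386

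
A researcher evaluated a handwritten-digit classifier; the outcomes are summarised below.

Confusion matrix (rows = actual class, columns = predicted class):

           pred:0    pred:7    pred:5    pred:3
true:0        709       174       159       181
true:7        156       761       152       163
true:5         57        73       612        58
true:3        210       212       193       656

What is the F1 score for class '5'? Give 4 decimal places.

0.6388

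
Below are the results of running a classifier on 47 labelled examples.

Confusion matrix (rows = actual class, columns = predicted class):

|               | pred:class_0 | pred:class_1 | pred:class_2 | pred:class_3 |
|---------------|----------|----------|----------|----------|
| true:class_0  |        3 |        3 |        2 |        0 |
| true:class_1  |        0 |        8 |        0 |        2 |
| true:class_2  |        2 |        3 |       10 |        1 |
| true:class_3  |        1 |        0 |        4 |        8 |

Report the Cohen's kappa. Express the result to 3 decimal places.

0.478

Observed agreement pₒ = trace/N = 29/47 = 0.6170
Expected agreement pₑ = Σ (rowᵢ·colᵢ)/N² = (8·6 + 10·14 + 16·16 + 13·11)/47² = 0.2657
κ = (pₒ − pₑ)/(1 − pₑ) = (0.6170 − 0.2657)/(1 − 0.2657) = 0.478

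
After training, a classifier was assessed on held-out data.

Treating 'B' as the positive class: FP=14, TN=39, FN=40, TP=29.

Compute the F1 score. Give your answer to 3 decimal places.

Precision = TP/(TP+FP) = 29/43 = 0.6744
Recall = TP/(TP+FN) = 29/69 = 0.4203
F1 = 2·TP/(2·TP+FP+FN) = 58/112 = 0.518

0.518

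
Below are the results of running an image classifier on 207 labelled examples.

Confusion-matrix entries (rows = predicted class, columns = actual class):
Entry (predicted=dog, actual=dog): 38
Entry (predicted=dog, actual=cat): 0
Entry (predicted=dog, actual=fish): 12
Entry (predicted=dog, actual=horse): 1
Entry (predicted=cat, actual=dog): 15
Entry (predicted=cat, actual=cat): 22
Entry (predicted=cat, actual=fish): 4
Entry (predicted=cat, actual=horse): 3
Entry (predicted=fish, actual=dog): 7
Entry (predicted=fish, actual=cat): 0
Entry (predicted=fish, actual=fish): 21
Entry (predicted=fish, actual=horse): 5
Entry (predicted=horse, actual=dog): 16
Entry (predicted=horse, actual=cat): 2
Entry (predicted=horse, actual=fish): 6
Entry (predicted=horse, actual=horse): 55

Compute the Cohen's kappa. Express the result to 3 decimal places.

0.533

Observed agreement pₒ = trace/N = 136/207 = 0.6570
Expected agreement pₑ = Σ (rowᵢ·colᵢ)/N² = (76·51 + 24·44 + 43·33 + 64·79)/207² = 0.2662
κ = (pₒ − pₑ)/(1 − pₑ) = (0.6570 − 0.2662)/(1 − 0.2662) = 0.533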